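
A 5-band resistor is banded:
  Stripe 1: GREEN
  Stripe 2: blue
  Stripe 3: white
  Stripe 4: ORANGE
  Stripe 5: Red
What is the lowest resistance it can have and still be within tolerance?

557620 Ω

Green → 5 (first significant figure)
Blue → 6 (second significant figure)
White → 9 (third significant figure)
Orange → ×10^3 multiplier
Red → ±2% tolerance
569 × 1000 = 569000 Ω
Lowest = 569000 × (1 − 2/100) = 557620 Ω.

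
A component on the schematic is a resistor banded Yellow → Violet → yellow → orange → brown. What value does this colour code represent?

474000 Ω

Yellow → 4 (first significant figure)
Violet → 7 (second significant figure)
Yellow → 4 (third significant figure)
Orange → ×10^3 multiplier
474 × 1000 = 474000 Ω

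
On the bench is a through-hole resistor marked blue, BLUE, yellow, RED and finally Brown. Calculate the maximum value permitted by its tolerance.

Blue → 6 (first significant figure)
Blue → 6 (second significant figure)
Yellow → 4 (third significant figure)
Red → ×10^2 multiplier
Brown → ±1% tolerance
664 × 100 = 66400 Ω
Maximum = 66400 × (1 + 1/100) = 67064 Ω.

67064 Ω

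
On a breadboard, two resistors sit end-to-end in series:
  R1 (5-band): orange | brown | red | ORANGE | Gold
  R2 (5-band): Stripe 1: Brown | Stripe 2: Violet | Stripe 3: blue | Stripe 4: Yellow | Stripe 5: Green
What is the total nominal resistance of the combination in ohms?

R1: orange, brown, red → 312; orange ×10^3 → 312000 Ω.
R2: brown, violet, blue → 176; yellow ×10^4 → 1760000 Ω.
Series: 312000 + 1760000 = 2072000 Ω.

2072000 Ω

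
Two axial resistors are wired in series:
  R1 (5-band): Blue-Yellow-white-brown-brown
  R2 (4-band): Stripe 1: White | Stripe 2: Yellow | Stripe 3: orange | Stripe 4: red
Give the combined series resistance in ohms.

R1: blue, yellow, white → 649; brown ×10 → 6490 Ω.
R2: white, yellow → 94; orange ×10^3 → 94000 Ω.
Series: 6490 + 94000 = 100490 Ω.

100490 Ω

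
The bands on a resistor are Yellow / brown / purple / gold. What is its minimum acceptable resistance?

389500000 Ω

Yellow → 4 (first significant figure)
Brown → 1 (second significant figure)
Violet → ×10^7 multiplier
Gold → ±5% tolerance
41 × 10000000 = 410000000 Ω
Minimum = 410000000 × (1 − 5/100) = 389500000 Ω.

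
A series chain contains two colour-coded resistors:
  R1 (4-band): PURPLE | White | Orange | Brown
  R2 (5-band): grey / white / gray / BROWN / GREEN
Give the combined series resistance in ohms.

R1: violet, white → 79; orange ×10^3 → 79000 Ω.
R2: grey, white, grey → 898; brown ×10 → 8980 Ω.
Series: 79000 + 8980 = 87980 Ω.

87980 Ω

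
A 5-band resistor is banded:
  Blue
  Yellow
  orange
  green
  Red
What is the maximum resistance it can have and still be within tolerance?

65586000 Ω

Blue → 6 (first significant figure)
Yellow → 4 (second significant figure)
Orange → 3 (third significant figure)
Green → ×10^5 multiplier
Red → ±2% tolerance
643 × 100000 = 64300000 Ω
Maximum = 64300000 × (1 + 2/100) = 65586000 Ω.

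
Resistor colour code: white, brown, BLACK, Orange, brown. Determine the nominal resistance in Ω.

White → 9 (first significant figure)
Brown → 1 (second significant figure)
Black → 0 (third significant figure)
Orange → ×10^3 multiplier
910 × 1000 = 910000 Ω

910000 Ω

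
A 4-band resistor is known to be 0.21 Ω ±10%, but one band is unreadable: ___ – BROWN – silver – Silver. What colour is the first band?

0.21 Ω = 21 × 10^-2.
The first band gives digit 2 of the significand, and 2 is red.

red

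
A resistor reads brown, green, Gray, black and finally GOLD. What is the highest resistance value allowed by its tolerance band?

Brown → 1 (first significant figure)
Green → 5 (second significant figure)
Grey → 8 (third significant figure)
Black → ×1 multiplier
Gold → ±5% tolerance
158 × 1 = 158 Ω
Highest = 158 × (1 + 5/100) = 165.9 Ω.

165.9 Ω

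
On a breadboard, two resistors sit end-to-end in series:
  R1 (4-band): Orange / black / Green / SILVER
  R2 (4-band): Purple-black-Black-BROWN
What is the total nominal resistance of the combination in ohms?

R1: orange, black → 30; green ×10^5 → 3000000 Ω.
R2: violet, black → 70; black ×1 → 70 Ω.
Series: 3000000 + 70 = 3000070 Ω.

3000070 Ω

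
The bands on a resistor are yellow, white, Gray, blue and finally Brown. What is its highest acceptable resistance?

502980000 Ω

Yellow → 4 (first significant figure)
White → 9 (second significant figure)
Grey → 8 (third significant figure)
Blue → ×10^6 multiplier
Brown → ±1% tolerance
498 × 1000000 = 498000000 Ω
Highest = 498000000 × (1 + 1/100) = 502980000 Ω.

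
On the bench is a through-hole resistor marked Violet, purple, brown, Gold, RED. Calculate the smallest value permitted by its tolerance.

Violet → 7 (first significant figure)
Violet → 7 (second significant figure)
Brown → 1 (third significant figure)
Gold → ×0.1 multiplier
Red → ±2% tolerance
771 × 0.1 = 77.1 Ω
Smallest = 77.1 × (1 − 2/100) = 75.558 Ω.

75.558 Ω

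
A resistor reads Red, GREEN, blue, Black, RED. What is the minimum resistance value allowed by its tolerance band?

Red → 2 (first significant figure)
Green → 5 (second significant figure)
Blue → 6 (third significant figure)
Black → ×1 multiplier
Red → ±2% tolerance
256 × 1 = 256 Ω
Minimum = 256 × (1 − 2/100) = 250.88 Ω.

250.88 Ω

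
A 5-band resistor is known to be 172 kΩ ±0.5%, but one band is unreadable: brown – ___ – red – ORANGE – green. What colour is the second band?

172000 Ω = 172 × 10^3.
The second band gives digit 7 of the significand, and 7 is violet.

violet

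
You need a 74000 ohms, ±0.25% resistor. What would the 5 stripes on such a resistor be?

74000 Ω = 740 × 10^2.
7 → violet
4 → yellow
0 → black
Multiplier 10^2 → red.
±0.25% tolerance → blue.

violet, yellow, black, red, blue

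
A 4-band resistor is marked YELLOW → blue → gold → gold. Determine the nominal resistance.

Yellow → 4 (first significant figure)
Blue → 6 (second significant figure)
Gold → ×0.1 multiplier
46 × 0.1 = 4.6 Ω

4.6 Ω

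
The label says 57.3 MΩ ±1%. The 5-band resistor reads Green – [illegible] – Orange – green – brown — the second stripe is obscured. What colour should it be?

57300000 Ω = 573 × 10^5.
The second band gives digit 7 of the significand, and 7 is violet.

violet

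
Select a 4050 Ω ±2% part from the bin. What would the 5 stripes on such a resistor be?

4050 Ω = 405 × 10^1.
4 → yellow
0 → black
5 → green
Multiplier 10^1 → brown.
±2% tolerance → red.

yellow, black, green, brown, red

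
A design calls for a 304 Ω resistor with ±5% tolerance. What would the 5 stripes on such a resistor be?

orange, black, yellow, black, gold

304 Ω = 304 × 10^0.
3 → orange
0 → black
4 → yellow
Multiplier 10^0 → black.
±5% tolerance → gold.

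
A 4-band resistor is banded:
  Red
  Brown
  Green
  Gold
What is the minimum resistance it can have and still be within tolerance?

Red → 2 (first significant figure)
Brown → 1 (second significant figure)
Green → ×10^5 multiplier
Gold → ±5% tolerance
21 × 100000 = 2100000 Ω
Minimum = 2100000 × (1 − 5/100) = 1995000 Ω.

1995000 Ω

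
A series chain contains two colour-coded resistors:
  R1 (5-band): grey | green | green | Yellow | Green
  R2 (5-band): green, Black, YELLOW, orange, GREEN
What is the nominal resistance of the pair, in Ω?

9054000 Ω

R1: grey, green, green → 855; yellow ×10^4 → 8550000 Ω.
R2: green, black, yellow → 504; orange ×10^3 → 504000 Ω.
Series: 8550000 + 504000 = 9054000 Ω.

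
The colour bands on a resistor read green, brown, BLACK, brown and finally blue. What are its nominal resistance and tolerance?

Green → 5 (first significant figure)
Brown → 1 (second significant figure)
Black → 0 (third significant figure)
Brown → ×10 multiplier
Blue → ±0.25% tolerance
510 × 10 = 5100 Ω

5100 Ω ±0.25%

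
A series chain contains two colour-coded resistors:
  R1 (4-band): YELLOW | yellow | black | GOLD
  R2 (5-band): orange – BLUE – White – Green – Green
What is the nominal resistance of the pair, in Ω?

R1: yellow, yellow → 44; black ×1 → 44 Ω.
R2: orange, blue, white → 369; green ×10^5 → 36900000 Ω.
Series: 44 + 36900000 = 36900044 Ω.

36900044 Ω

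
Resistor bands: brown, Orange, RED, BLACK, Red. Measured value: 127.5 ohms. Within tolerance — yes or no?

no

Brown → 1 (first significant figure)
Orange → 3 (second significant figure)
Red → 2 (third significant figure)
Black → ×1 multiplier
Red → ±2% tolerance
132 × 1 = 132 Ω
Allowed range: 129.36 Ω to 134.64 Ω.
127.5 ohms lies outside that range.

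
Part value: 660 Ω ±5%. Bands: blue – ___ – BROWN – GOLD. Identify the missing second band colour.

660 Ω = 66 × 10^1.
The second band gives digit 6 of the significand, and 6 is blue.

blue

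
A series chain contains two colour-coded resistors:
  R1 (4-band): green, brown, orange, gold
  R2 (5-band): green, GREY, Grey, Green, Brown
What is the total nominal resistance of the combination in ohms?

58851000 Ω

R1: green, brown → 51; orange ×10^3 → 51000 Ω.
R2: green, grey, grey → 588; green ×10^5 → 58800000 Ω.
Series: 51000 + 58800000 = 58851000 Ω.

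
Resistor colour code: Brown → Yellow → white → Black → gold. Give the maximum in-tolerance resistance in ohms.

156.45 Ω

Brown → 1 (first significant figure)
Yellow → 4 (second significant figure)
White → 9 (third significant figure)
Black → ×1 multiplier
Gold → ±5% tolerance
149 × 1 = 149 Ω
Maximum = 149 × (1 + 5/100) = 156.45 Ω.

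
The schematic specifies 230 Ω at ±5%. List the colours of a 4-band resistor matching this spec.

230 Ω = 23 × 10^1.
2 → red
3 → orange
Multiplier 10^1 → brown.
±5% tolerance → gold.

red, orange, brown, gold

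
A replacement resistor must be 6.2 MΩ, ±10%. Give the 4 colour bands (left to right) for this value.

6200000 Ω = 62 × 10^5.
6 → blue
2 → red
Multiplier 10^5 → green.
±10% tolerance → silver.

blue, red, green, silver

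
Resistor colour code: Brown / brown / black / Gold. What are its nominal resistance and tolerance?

11 Ω ±5%

Brown → 1 (first significant figure)
Brown → 1 (second significant figure)
Black → ×1 multiplier
Gold → ±5% tolerance
11 × 1 = 11 Ω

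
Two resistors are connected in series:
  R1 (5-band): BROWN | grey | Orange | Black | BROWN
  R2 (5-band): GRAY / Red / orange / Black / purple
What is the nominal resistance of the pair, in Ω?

R1: brown, grey, orange → 183; black ×1 → 183 Ω.
R2: grey, red, orange → 823; black ×1 → 823 Ω.
Series: 183 + 823 = 1006 Ω.

1006 Ω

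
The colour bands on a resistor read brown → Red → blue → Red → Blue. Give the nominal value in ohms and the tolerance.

Brown → 1 (first significant figure)
Red → 2 (second significant figure)
Blue → 6 (third significant figure)
Red → ×10^2 multiplier
Blue → ±0.25% tolerance
126 × 100 = 12600 Ω

12600 Ω ±0.25%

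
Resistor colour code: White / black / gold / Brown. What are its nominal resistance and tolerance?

White → 9 (first significant figure)
Black → 0 (second significant figure)
Gold → ×0.1 multiplier
Brown → ±1% tolerance
90 × 0.1 = 9 Ω

9 Ω ±1%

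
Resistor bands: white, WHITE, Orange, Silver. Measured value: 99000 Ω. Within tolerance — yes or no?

White → 9 (first significant figure)
White → 9 (second significant figure)
Orange → ×10^3 multiplier
Silver → ±10% tolerance
99 × 1000 = 99000 Ω
Allowed range: 89100 Ω to 108900 Ω.
99000 Ω lies inside that range.

yes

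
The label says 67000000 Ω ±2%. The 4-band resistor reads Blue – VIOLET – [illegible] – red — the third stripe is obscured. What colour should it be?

blue

67000000 Ω = 67 × 10^6.
The third band is the multiplier, 10^6, which is blue.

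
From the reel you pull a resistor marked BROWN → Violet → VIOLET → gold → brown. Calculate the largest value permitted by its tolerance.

Brown → 1 (first significant figure)
Violet → 7 (second significant figure)
Violet → 7 (third significant figure)
Gold → ×0.1 multiplier
Brown → ±1% tolerance
177 × 0.1 = 17.7 Ω
Largest = 17.7 × (1 + 1/100) = 17.877 Ω.

17.877 Ω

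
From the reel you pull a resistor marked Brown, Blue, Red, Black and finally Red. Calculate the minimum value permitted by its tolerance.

Brown → 1 (first significant figure)
Blue → 6 (second significant figure)
Red → 2 (third significant figure)
Black → ×1 multiplier
Red → ±2% tolerance
162 × 1 = 162 Ω
Minimum = 162 × (1 − 2/100) = 158.76 Ω.

158.76 Ω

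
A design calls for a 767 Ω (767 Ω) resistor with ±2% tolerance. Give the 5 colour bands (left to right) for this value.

violet, blue, violet, black, red

767 Ω = 767 × 10^0.
7 → violet
6 → blue
7 → violet
Multiplier 10^0 → black.
±2% tolerance → red.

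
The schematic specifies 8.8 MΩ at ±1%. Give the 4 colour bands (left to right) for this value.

grey, grey, green, brown

8800000 Ω = 88 × 10^5.
8 → grey
8 → grey
Multiplier 10^5 → green.
±1% tolerance → brown.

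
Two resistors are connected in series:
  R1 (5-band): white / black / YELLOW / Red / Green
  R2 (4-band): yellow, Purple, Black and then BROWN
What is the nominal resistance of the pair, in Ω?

R1: white, black, yellow → 904; red ×10^2 → 90400 Ω.
R2: yellow, violet → 47; black ×1 → 47 Ω.
Series: 90400 + 47 = 90447 Ω.

90447 Ω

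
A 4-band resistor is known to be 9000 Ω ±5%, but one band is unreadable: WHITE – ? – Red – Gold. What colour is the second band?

black

9000 Ω = 90 × 10^2.
The second band gives digit 0 of the significand, and 0 is black.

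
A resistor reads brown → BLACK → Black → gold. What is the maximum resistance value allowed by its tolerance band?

10.5 Ω

Brown → 1 (first significant figure)
Black → 0 (second significant figure)
Black → ×1 multiplier
Gold → ±5% tolerance
10 × 1 = 10 Ω
Maximum = 10 × (1 + 5/100) = 10.5 Ω.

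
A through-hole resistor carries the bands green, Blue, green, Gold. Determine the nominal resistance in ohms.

5600000 Ω

Green → 5 (first significant figure)
Blue → 6 (second significant figure)
Green → ×10^5 multiplier
56 × 100000 = 5600000 Ω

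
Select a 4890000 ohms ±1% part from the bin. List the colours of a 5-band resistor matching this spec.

yellow, grey, white, yellow, brown

4890000 Ω = 489 × 10^4.
4 → yellow
8 → grey
9 → white
Multiplier 10^4 → yellow.
±1% tolerance → brown.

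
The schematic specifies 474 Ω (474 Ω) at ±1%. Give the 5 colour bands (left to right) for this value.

yellow, violet, yellow, black, brown

474 Ω = 474 × 10^0.
4 → yellow
7 → violet
4 → yellow
Multiplier 10^0 → black.
±1% tolerance → brown.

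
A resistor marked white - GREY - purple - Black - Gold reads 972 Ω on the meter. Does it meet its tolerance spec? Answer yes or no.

yes

White → 9 (first significant figure)
Grey → 8 (second significant figure)
Violet → 7 (third significant figure)
Black → ×1 multiplier
Gold → ±5% tolerance
987 × 1 = 987 Ω
Allowed range: 937.65 Ω to 1036.35 Ω.
972 Ω lies inside that range.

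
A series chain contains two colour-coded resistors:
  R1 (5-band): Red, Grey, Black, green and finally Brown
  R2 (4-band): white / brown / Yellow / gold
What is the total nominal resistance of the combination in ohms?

R1: red, grey, black → 280; green ×10^5 → 28000000 Ω.
R2: white, brown → 91; yellow ×10^4 → 910000 Ω.
Series: 28000000 + 910000 = 28910000 Ω.

28910000 Ω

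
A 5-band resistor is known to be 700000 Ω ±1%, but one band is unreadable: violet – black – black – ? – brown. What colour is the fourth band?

700000 Ω = 700 × 10^3.
The fourth band is the multiplier, 10^3, which is orange.

orange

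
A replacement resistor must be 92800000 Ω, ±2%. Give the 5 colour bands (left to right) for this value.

white, red, grey, green, red

92800000 Ω = 928 × 10^5.
9 → white
2 → red
8 → grey
Multiplier 10^5 → green.
±2% tolerance → red.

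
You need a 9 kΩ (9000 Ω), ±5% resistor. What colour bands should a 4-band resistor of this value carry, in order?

9000 Ω = 90 × 10^2.
9 → white
0 → black
Multiplier 10^2 → red.
±5% tolerance → gold.

white, black, red, gold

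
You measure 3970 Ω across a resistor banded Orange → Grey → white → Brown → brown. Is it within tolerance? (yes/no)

no

Orange → 3 (first significant figure)
Grey → 8 (second significant figure)
White → 9 (third significant figure)
Brown → ×10 multiplier
Brown → ±1% tolerance
389 × 10 = 3890 Ω
Allowed range: 3851.1 Ω to 3928.9 Ω.
3970 Ω lies outside that range.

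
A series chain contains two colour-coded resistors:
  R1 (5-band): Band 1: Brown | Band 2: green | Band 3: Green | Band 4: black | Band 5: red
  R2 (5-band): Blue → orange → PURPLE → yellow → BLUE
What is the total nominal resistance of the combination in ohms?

R1: brown, green, green → 155; black ×1 → 155 Ω.
R2: blue, orange, violet → 637; yellow ×10^4 → 6370000 Ω.
Series: 155 + 6370000 = 6370155 Ω.

6370155 Ω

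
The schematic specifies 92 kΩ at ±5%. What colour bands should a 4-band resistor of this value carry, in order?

92000 Ω = 92 × 10^3.
9 → white
2 → red
Multiplier 10^3 → orange.
±5% tolerance → gold.

white, red, orange, gold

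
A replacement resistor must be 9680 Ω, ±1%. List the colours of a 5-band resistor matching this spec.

9680 Ω = 968 × 10^1.
9 → white
6 → blue
8 → grey
Multiplier 10^1 → brown.
±1% tolerance → brown.

white, blue, grey, brown, brown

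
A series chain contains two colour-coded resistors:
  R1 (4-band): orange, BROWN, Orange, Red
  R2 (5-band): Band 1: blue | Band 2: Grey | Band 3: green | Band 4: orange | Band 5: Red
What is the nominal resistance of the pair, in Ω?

716000 Ω

R1: orange, brown → 31; orange ×10^3 → 31000 Ω.
R2: blue, grey, green → 685; orange ×10^3 → 685000 Ω.
Series: 31000 + 685000 = 716000 Ω.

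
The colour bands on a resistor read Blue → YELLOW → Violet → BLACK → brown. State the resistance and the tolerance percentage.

647 Ω ±1%

Blue → 6 (first significant figure)
Yellow → 4 (second significant figure)
Violet → 7 (third significant figure)
Black → ×1 multiplier
Brown → ±1% tolerance
647 × 1 = 647 Ω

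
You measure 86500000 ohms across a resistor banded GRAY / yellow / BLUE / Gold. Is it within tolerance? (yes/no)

yes

Grey → 8 (first significant figure)
Yellow → 4 (second significant figure)
Blue → ×10^6 multiplier
Gold → ±5% tolerance
84 × 1000000 = 84000000 Ω
Allowed range: 79800000 Ω to 88200000 Ω.
86500000 ohms lies inside that range.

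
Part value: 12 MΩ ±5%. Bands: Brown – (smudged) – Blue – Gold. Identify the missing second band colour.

red

12000000 Ω = 12 × 10^6.
The second band gives digit 2 of the significand, and 2 is red.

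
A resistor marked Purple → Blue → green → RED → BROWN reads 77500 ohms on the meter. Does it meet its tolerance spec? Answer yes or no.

Violet → 7 (first significant figure)
Blue → 6 (second significant figure)
Green → 5 (third significant figure)
Red → ×10^2 multiplier
Brown → ±1% tolerance
765 × 100 = 76500 Ω
Allowed range: 75735 Ω to 77265 Ω.
77500 ohms lies outside that range.

no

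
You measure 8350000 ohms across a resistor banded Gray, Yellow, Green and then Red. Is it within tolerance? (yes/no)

yes

Grey → 8 (first significant figure)
Yellow → 4 (second significant figure)
Green → ×10^5 multiplier
Red → ±2% tolerance
84 × 100000 = 8400000 Ω
Allowed range: 8232000 Ω to 8568000 Ω.
8350000 ohms lies inside that range.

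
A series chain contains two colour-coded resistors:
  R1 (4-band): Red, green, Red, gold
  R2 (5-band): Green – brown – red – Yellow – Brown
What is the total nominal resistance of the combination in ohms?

5122500 Ω

R1: red, green → 25; red ×10^2 → 2500 Ω.
R2: green, brown, red → 512; yellow ×10^4 → 5120000 Ω.
Series: 2500 + 5120000 = 5122500 Ω.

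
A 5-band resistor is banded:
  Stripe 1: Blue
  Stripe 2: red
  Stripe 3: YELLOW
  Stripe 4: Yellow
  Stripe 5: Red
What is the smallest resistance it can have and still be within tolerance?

Blue → 6 (first significant figure)
Red → 2 (second significant figure)
Yellow → 4 (third significant figure)
Yellow → ×10^4 multiplier
Red → ±2% tolerance
624 × 10000 = 6240000 Ω
Smallest = 6240000 × (1 − 2/100) = 6115200 Ω.

6115200 Ω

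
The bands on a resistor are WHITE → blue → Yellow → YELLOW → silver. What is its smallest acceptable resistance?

8676000 Ω

White → 9 (first significant figure)
Blue → 6 (second significant figure)
Yellow → 4 (third significant figure)
Yellow → ×10^4 multiplier
Silver → ±10% tolerance
964 × 10000 = 9640000 Ω
Smallest = 9640000 × (1 − 10/100) = 8676000 Ω.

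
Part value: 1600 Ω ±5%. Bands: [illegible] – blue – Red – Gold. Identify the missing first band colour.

1600 Ω = 16 × 10^2.
The first band gives digit 1 of the significand, and 1 is brown.

brown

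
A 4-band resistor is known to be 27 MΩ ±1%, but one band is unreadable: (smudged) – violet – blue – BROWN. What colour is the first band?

27000000 Ω = 27 × 10^6.
The first band gives digit 2 of the significand, and 2 is red.

red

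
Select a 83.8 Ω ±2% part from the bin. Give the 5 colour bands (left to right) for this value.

83.8 Ω = 838 × 10^-1.
8 → grey
3 → orange
8 → grey
Multiplier 10^-1 → gold.
±2% tolerance → red.

grey, orange, grey, gold, red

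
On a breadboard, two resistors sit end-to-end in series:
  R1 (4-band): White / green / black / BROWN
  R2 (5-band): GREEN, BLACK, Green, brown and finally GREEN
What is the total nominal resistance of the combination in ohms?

R1: white, green → 95; black ×1 → 95 Ω.
R2: green, black, green → 505; brown ×10 → 5050 Ω.
Series: 95 + 5050 = 5145 Ω.

5145 Ω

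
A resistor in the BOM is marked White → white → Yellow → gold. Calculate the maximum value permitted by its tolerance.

1039500 Ω

White → 9 (first significant figure)
White → 9 (second significant figure)
Yellow → ×10^4 multiplier
Gold → ±5% tolerance
99 × 10000 = 990000 Ω
Maximum = 990000 × (1 + 5/100) = 1039500 Ω.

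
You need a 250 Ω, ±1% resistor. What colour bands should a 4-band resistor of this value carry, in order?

red, green, brown, brown

250 Ω = 25 × 10^1.
2 → red
5 → green
Multiplier 10^1 → brown.
±1% tolerance → brown.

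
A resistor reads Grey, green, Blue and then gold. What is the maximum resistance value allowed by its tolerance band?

89250000 Ω

Grey → 8 (first significant figure)
Green → 5 (second significant figure)
Blue → ×10^6 multiplier
Gold → ±5% tolerance
85 × 1000000 = 85000000 Ω
Maximum = 85000000 × (1 + 5/100) = 89250000 Ω.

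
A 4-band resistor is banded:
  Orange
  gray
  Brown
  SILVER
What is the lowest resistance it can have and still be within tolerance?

Orange → 3 (first significant figure)
Grey → 8 (second significant figure)
Brown → ×10 multiplier
Silver → ±10% tolerance
38 × 10 = 380 Ω
Lowest = 380 × (1 − 10/100) = 342 Ω.

342 Ω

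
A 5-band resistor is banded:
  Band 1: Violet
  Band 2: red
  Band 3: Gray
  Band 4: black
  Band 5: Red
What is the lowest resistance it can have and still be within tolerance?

713.44 Ω

Violet → 7 (first significant figure)
Red → 2 (second significant figure)
Grey → 8 (third significant figure)
Black → ×1 multiplier
Red → ±2% tolerance
728 × 1 = 728 Ω
Lowest = 728 × (1 − 2/100) = 713.44 Ω.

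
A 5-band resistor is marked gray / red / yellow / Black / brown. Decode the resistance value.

824 Ω

Grey → 8 (first significant figure)
Red → 2 (second significant figure)
Yellow → 4 (third significant figure)
Black → ×1 multiplier
824 × 1 = 824 Ω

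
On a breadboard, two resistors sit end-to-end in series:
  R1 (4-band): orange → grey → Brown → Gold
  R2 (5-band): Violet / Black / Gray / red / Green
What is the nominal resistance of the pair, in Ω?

R1: orange, grey → 38; brown ×10 → 380 Ω.
R2: violet, black, grey → 708; red ×10^2 → 70800 Ω.
Series: 380 + 70800 = 71180 Ω.

71180 Ω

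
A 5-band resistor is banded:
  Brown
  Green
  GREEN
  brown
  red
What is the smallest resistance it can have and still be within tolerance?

1519 Ω

Brown → 1 (first significant figure)
Green → 5 (second significant figure)
Green → 5 (third significant figure)
Brown → ×10 multiplier
Red → ±2% tolerance
155 × 10 = 1550 Ω
Smallest = 1550 × (1 − 2/100) = 1519 Ω.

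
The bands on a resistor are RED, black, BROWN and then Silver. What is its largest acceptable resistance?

220 Ω

Red → 2 (first significant figure)
Black → 0 (second significant figure)
Brown → ×10 multiplier
Silver → ±10% tolerance
20 × 10 = 200 Ω
Largest = 200 × (1 + 10/100) = 220 Ω.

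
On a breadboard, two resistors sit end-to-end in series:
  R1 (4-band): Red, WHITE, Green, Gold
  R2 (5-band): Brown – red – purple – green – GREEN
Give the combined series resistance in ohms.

15600000 Ω

R1: red, white → 29; green ×10^5 → 2900000 Ω.
R2: brown, red, violet → 127; green ×10^5 → 12700000 Ω.
Series: 2900000 + 12700000 = 15600000 Ω.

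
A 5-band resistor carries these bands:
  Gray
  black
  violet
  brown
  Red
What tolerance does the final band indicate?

The last band, red, is the tolerance band.
Red corresponds to ±2%.

±2%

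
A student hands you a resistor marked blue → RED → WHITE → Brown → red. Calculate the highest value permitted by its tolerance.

Blue → 6 (first significant figure)
Red → 2 (second significant figure)
White → 9 (third significant figure)
Brown → ×10 multiplier
Red → ±2% tolerance
629 × 10 = 6290 Ω
Highest = 6290 × (1 + 2/100) = 6415.8 Ω.

6415.8 Ω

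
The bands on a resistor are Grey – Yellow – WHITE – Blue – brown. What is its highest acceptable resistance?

857490000 Ω

Grey → 8 (first significant figure)
Yellow → 4 (second significant figure)
White → 9 (third significant figure)
Blue → ×10^6 multiplier
Brown → ±1% tolerance
849 × 1000000 = 849000000 Ω
Highest = 849000000 × (1 + 1/100) = 857490000 Ω.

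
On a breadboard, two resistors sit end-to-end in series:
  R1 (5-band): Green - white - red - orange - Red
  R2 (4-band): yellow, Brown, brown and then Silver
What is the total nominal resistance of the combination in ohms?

592410 Ω

R1: green, white, red → 592; orange ×10^3 → 592000 Ω.
R2: yellow, brown → 41; brown ×10 → 410 Ω.
Series: 592000 + 410 = 592410 Ω.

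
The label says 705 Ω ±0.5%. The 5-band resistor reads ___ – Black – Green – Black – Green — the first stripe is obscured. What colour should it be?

violet

705 Ω = 705 × 10^0.
The first band gives digit 7 of the significand, and 7 is violet.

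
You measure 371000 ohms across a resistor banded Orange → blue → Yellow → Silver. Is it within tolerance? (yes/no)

Orange → 3 (first significant figure)
Blue → 6 (second significant figure)
Yellow → ×10^4 multiplier
Silver → ±10% tolerance
36 × 10000 = 360000 Ω
Allowed range: 324000 Ω to 396000 Ω.
371000 ohms lies inside that range.

yes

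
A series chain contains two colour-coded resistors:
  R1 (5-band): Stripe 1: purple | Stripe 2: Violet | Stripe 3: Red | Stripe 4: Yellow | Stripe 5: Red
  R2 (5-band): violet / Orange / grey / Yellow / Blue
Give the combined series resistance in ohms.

R1: violet, violet, red → 772; yellow ×10^4 → 7720000 Ω.
R2: violet, orange, grey → 738; yellow ×10^4 → 7380000 Ω.
Series: 7720000 + 7380000 = 15100000 Ω.

15100000 Ω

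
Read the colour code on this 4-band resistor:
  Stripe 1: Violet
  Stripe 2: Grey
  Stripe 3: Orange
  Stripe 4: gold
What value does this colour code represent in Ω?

Violet → 7 (first significant figure)
Grey → 8 (second significant figure)
Orange → ×10^3 multiplier
78 × 1000 = 78000 Ω

78000 Ω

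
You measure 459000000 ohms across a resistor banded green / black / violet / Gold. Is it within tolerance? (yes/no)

no

Green → 5 (first significant figure)
Black → 0 (second significant figure)
Violet → ×10^7 multiplier
Gold → ±5% tolerance
50 × 10000000 = 500000000 Ω
Allowed range: 475000000 Ω to 525000000 Ω.
459000000 ohms lies outside that range.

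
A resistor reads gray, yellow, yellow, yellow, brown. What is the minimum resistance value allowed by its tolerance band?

8355600 Ω

Grey → 8 (first significant figure)
Yellow → 4 (second significant figure)
Yellow → 4 (third significant figure)
Yellow → ×10^4 multiplier
Brown → ±1% tolerance
844 × 10000 = 8440000 Ω
Minimum = 8440000 × (1 − 1/100) = 8355600 Ω.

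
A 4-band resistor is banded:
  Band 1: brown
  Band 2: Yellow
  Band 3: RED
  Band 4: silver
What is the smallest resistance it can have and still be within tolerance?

Brown → 1 (first significant figure)
Yellow → 4 (second significant figure)
Red → ×10^2 multiplier
Silver → ±10% tolerance
14 × 100 = 1400 Ω
Smallest = 1400 × (1 − 10/100) = 1260 Ω.

1260 Ω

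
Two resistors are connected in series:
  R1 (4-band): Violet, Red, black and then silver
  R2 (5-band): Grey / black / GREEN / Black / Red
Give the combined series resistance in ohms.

R1: violet, red → 72; black ×1 → 72 Ω.
R2: grey, black, green → 805; black ×1 → 805 Ω.
Series: 72 + 805 = 877 Ω.

877 Ω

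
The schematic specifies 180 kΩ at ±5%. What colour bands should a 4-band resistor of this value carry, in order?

180000 Ω = 18 × 10^4.
1 → brown
8 → grey
Multiplier 10^4 → yellow.
±5% tolerance → gold.

brown, grey, yellow, gold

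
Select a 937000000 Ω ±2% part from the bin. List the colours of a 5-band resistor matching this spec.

white, orange, violet, blue, red

937000000 Ω = 937 × 10^6.
9 → white
3 → orange
7 → violet
Multiplier 10^6 → blue.
±2% tolerance → red.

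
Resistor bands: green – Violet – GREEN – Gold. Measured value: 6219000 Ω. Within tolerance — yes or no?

Green → 5 (first significant figure)
Violet → 7 (second significant figure)
Green → ×10^5 multiplier
Gold → ±5% tolerance
57 × 100000 = 5700000 Ω
Allowed range: 5415000 Ω to 5985000 Ω.
6219000 Ω lies outside that range.

no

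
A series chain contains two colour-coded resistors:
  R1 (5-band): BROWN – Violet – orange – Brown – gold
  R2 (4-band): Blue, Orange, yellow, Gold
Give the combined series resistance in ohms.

631730 Ω

R1: brown, violet, orange → 173; brown ×10 → 1730 Ω.
R2: blue, orange → 63; yellow ×10^4 → 630000 Ω.
Series: 1730 + 630000 = 631730 Ω.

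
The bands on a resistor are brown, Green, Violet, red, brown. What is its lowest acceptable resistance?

Brown → 1 (first significant figure)
Green → 5 (second significant figure)
Violet → 7 (third significant figure)
Red → ×10^2 multiplier
Brown → ±1% tolerance
157 × 100 = 15700 Ω
Lowest = 15700 × (1 − 1/100) = 15543 Ω.

15543 Ω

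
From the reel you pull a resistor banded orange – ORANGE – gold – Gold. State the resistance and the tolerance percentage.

3.3 Ω ±5%

Orange → 3 (first significant figure)
Orange → 3 (second significant figure)
Gold → ×0.1 multiplier
Gold → ±5% tolerance
33 × 0.1 = 3.3 Ω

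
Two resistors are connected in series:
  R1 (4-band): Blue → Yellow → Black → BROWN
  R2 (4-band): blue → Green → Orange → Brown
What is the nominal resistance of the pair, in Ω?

R1: blue, yellow → 64; black ×1 → 64 Ω.
R2: blue, green → 65; orange ×10^3 → 65000 Ω.
Series: 64 + 65000 = 65064 Ω.

65064 Ω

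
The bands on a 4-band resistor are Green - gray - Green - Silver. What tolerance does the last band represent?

±10%

The last band, silver, is the tolerance band.
Silver corresponds to ±10%.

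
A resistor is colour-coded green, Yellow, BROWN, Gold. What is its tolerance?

±5%

The last band, gold, is the tolerance band.
Gold corresponds to ±5%.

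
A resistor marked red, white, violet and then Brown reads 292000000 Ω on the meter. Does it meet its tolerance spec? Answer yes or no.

Red → 2 (first significant figure)
White → 9 (second significant figure)
Violet → ×10^7 multiplier
Brown → ±1% tolerance
29 × 10000000 = 290000000 Ω
Allowed range: 287100000 Ω to 292900000 Ω.
292000000 Ω lies inside that range.

yes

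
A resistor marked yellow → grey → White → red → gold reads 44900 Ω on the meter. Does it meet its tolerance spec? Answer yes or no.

no

Yellow → 4 (first significant figure)
Grey → 8 (second significant figure)
White → 9 (third significant figure)
Red → ×10^2 multiplier
Gold → ±5% tolerance
489 × 100 = 48900 Ω
Allowed range: 46455 Ω to 51345 Ω.
44900 Ω lies outside that range.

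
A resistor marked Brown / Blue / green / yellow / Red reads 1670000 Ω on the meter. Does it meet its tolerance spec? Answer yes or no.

yes

Brown → 1 (first significant figure)
Blue → 6 (second significant figure)
Green → 5 (third significant figure)
Yellow → ×10^4 multiplier
Red → ±2% tolerance
165 × 10000 = 1650000 Ω
Allowed range: 1617000 Ω to 1683000 Ω.
1670000 Ω lies inside that range.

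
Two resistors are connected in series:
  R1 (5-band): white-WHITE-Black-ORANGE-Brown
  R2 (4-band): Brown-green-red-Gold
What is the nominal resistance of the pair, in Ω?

R1: white, white, black → 990; orange ×10^3 → 990000 Ω.
R2: brown, green → 15; red ×10^2 → 1500 Ω.
Series: 990000 + 1500 = 991500 Ω.

991500 Ω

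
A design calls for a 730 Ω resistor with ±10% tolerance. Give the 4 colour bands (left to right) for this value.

violet, orange, brown, silver

730 Ω = 73 × 10^1.
7 → violet
3 → orange
Multiplier 10^1 → brown.
±10% tolerance → silver.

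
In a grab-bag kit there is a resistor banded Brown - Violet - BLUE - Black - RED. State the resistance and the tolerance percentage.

Brown → 1 (first significant figure)
Violet → 7 (second significant figure)
Blue → 6 (third significant figure)
Black → ×1 multiplier
Red → ±2% tolerance
176 × 1 = 176 Ω

176 Ω ±2%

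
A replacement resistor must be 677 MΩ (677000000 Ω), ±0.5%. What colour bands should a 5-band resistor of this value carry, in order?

blue, violet, violet, blue, green

677000000 Ω = 677 × 10^6.
6 → blue
7 → violet
7 → violet
Multiplier 10^6 → blue.
±0.5% tolerance → green.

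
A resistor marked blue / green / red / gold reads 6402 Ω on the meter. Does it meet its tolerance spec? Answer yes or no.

yes

Blue → 6 (first significant figure)
Green → 5 (second significant figure)
Red → ×10^2 multiplier
Gold → ±5% tolerance
65 × 100 = 6500 Ω
Allowed range: 6175 Ω to 6825 Ω.
6402 Ω lies inside that range.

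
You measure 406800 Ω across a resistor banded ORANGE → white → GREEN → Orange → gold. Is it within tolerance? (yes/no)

yes

Orange → 3 (first significant figure)
White → 9 (second significant figure)
Green → 5 (third significant figure)
Orange → ×10^3 multiplier
Gold → ±5% tolerance
395 × 1000 = 395000 Ω
Allowed range: 375250 Ω to 414750 Ω.
406800 Ω lies inside that range.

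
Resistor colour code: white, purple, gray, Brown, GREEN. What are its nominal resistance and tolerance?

9780 Ω ±0.5%

White → 9 (first significant figure)
Violet → 7 (second significant figure)
Grey → 8 (third significant figure)
Brown → ×10 multiplier
Green → ±0.5% tolerance
978 × 10 = 9780 Ω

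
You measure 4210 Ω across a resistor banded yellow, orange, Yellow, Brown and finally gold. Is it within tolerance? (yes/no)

Yellow → 4 (first significant figure)
Orange → 3 (second significant figure)
Yellow → 4 (third significant figure)
Brown → ×10 multiplier
Gold → ±5% tolerance
434 × 10 = 4340 Ω
Allowed range: 4123 Ω to 4557 Ω.
4210 Ω lies inside that range.

yes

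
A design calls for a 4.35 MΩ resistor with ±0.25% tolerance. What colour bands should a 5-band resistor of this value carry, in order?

4350000 Ω = 435 × 10^4.
4 → yellow
3 → orange
5 → green
Multiplier 10^4 → yellow.
±0.25% tolerance → blue.

yellow, orange, green, yellow, blue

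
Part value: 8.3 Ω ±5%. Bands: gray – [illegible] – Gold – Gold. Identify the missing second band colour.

orange

8.3 Ω = 83 × 10^-1.
The second band gives digit 3 of the significand, and 3 is orange.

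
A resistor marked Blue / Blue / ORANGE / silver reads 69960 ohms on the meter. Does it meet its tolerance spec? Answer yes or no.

yes

Blue → 6 (first significant figure)
Blue → 6 (second significant figure)
Orange → ×10^3 multiplier
Silver → ±10% tolerance
66 × 1000 = 66000 Ω
Allowed range: 59400 Ω to 72600 Ω.
69960 ohms lies inside that range.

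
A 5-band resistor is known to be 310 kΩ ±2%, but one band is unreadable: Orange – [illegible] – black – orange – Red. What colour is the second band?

brown

310000 Ω = 310 × 10^3.
The second band gives digit 1 of the significand, and 1 is brown.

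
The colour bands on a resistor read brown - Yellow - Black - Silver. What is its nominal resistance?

14 Ω

Brown → 1 (first significant figure)
Yellow → 4 (second significant figure)
Black → ×1 multiplier
14 × 1 = 14 Ω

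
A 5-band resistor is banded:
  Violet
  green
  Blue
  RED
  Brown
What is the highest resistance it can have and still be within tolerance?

76356 Ω

Violet → 7 (first significant figure)
Green → 5 (second significant figure)
Blue → 6 (third significant figure)
Red → ×10^2 multiplier
Brown → ±1% tolerance
756 × 100 = 75600 Ω
Highest = 75600 × (1 + 1/100) = 76356 Ω.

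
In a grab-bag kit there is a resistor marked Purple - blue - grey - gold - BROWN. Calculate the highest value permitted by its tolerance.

77.568 Ω

Violet → 7 (first significant figure)
Blue → 6 (second significant figure)
Grey → 8 (third significant figure)
Gold → ×0.1 multiplier
Brown → ±1% tolerance
768 × 0.1 = 76.8 Ω
Highest = 76.8 × (1 + 1/100) = 77.568 Ω.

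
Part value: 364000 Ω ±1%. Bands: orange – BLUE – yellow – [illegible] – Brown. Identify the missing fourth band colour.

orange

364000 Ω = 364 × 10^3.
The fourth band is the multiplier, 10^3, which is orange.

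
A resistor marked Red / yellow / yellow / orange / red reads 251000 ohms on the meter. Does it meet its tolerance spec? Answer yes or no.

no

Red → 2 (first significant figure)
Yellow → 4 (second significant figure)
Yellow → 4 (third significant figure)
Orange → ×10^3 multiplier
Red → ±2% tolerance
244 × 1000 = 244000 Ω
Allowed range: 239120 Ω to 248880 Ω.
251000 ohms lies outside that range.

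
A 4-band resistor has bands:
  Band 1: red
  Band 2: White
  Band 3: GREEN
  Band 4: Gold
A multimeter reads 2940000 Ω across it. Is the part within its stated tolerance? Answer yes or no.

Red → 2 (first significant figure)
White → 9 (second significant figure)
Green → ×10^5 multiplier
Gold → ±5% tolerance
29 × 100000 = 2900000 Ω
Allowed range: 2755000 Ω to 3045000 Ω.
2940000 Ω lies inside that range.

yes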